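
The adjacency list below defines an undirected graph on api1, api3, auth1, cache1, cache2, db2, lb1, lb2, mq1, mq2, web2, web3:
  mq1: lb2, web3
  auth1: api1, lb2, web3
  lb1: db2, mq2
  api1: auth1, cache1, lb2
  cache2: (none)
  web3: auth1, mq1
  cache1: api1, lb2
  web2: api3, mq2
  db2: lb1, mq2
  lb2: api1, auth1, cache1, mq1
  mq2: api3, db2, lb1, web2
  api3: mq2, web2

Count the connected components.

3

From api1: component {api1, auth1, cache1, lb2, mq1, web3}.
From api3: component {api3, db2, lb1, mq2, web2}.
From cache2: component {cache2}.
That's 3 components.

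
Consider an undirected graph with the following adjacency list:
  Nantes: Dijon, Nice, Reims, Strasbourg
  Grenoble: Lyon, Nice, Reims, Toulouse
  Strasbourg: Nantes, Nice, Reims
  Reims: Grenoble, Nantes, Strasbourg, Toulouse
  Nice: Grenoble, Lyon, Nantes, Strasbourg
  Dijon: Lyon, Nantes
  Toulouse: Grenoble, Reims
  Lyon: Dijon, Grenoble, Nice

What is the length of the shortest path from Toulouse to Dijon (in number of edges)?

3

Distance 0: Toulouse.
Distance 1: Grenoble, Reims.
Distance 2: Lyon, Nantes, Nice, Strasbourg.
Distance 3: Dijon — contains Dijon.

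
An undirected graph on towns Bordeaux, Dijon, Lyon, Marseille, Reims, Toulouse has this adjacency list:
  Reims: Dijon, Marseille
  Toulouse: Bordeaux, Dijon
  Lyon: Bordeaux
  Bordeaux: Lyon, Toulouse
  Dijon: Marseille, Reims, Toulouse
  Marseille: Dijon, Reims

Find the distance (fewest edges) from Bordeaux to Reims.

Distance 0: Bordeaux.
Distance 1: Lyon, Toulouse.
Distance 2: Dijon.
Distance 3: Marseille, Reims — contains Reims.

3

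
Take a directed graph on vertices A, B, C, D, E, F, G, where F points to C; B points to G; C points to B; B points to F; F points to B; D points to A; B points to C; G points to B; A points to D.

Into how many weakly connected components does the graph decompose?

From A: component {A, D}.
From B: component {B, C, F, G}.
From E: component {E}.
That's 3 components.

3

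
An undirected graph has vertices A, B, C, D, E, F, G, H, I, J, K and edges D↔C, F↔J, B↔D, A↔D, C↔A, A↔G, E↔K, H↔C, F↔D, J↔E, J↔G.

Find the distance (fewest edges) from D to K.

4

Distance 0: D.
Distance 1: A, B, C, F.
Distance 2: G, H, J.
Distance 3: E.
Distance 4: K — contains K.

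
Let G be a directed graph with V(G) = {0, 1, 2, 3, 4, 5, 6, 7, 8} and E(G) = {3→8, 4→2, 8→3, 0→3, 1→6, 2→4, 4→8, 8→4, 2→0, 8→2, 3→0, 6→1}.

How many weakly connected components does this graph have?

4

From 0: component {0, 2, 3, 4, 8}.
From 1: component {1, 6}.
From 5: component {5}.
From 7: component {7}.
That's 4 components.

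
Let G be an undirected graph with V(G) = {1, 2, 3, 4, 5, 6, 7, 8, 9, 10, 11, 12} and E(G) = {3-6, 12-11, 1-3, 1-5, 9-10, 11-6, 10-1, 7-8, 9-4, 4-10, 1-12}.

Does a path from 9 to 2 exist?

No

Explore from 9.
Distance 1: reach 4, 10.
Distance 2: reach 1.
Distance 3: reach 3, 5, 12.
Distance 4: reach 6, 11.
The search is exhausted without reaching 2; it lies in a different component.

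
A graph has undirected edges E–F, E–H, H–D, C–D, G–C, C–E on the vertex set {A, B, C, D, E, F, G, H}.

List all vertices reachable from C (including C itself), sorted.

Start at C.
Its neighbours: D, E, G.
Then their neighbours: F, H.
Nothing further is reachable.

C, D, E, F, G, H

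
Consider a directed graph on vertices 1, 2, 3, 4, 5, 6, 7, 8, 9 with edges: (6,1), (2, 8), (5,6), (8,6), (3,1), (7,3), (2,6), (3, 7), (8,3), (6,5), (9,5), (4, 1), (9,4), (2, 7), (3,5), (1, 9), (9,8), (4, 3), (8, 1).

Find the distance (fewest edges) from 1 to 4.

Distance 0: 1.
Distance 1: 9.
Distance 2: 4, 5, 8 — contains 4.

2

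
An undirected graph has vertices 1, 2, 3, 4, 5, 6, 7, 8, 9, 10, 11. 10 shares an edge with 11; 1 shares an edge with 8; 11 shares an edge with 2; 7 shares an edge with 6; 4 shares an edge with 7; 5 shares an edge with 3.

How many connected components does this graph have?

5

From 1: component {1, 8}.
From 2: component {2, 10, 11}.
From 3: component {3, 5}.
From 4: component {4, 6, 7}.
From 9: component {9}.
That's 5 components.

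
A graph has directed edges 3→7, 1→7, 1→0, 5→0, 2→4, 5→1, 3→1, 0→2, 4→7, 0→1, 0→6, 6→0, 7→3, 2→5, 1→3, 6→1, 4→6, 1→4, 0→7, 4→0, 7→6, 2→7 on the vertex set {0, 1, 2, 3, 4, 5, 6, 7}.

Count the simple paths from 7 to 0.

6

7→3→1→0
7→3→1→4→0
7→3→1→4→6→0
7→6→0
7→6→1→0
7→6→1→4→0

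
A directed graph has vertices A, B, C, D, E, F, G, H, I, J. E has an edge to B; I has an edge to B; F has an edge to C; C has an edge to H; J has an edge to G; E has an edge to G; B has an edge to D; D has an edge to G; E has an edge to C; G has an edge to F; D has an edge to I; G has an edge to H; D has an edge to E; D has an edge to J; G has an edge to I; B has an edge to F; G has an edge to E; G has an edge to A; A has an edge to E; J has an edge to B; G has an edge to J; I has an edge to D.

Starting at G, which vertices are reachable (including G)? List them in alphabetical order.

A, B, C, D, E, F, G, H, I, J

Start at G.
Its neighbours: A, E, F, H, I, J.
Then their neighbours: B, C, D.
Every vertex is now reached.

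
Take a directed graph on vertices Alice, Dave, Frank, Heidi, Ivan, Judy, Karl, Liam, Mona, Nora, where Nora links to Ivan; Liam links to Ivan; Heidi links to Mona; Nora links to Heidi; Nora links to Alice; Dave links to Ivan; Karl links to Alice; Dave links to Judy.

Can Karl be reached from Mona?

No

Mona has no outgoing edges, so nothing is reachable from it.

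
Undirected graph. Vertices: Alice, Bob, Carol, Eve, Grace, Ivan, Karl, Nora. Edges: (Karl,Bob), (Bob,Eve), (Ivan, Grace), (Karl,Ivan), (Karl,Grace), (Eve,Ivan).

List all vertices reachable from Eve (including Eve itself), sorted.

Start at Eve.
Its neighbours: Bob, Ivan.
Then their neighbours: Grace, Karl.
Nothing further is reachable.

Bob, Eve, Grace, Ivan, Karl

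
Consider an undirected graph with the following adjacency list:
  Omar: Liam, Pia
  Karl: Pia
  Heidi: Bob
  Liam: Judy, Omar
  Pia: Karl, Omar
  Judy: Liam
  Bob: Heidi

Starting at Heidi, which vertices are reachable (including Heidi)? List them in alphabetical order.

Bob, Heidi

Start at Heidi.
Its neighbours: Bob.
Nothing further is reachable.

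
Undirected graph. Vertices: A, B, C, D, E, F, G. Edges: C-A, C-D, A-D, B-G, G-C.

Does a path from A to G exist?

Yes

Explore from A.
Distance 1: reach C, D.
Distance 2: reach G.
Found G.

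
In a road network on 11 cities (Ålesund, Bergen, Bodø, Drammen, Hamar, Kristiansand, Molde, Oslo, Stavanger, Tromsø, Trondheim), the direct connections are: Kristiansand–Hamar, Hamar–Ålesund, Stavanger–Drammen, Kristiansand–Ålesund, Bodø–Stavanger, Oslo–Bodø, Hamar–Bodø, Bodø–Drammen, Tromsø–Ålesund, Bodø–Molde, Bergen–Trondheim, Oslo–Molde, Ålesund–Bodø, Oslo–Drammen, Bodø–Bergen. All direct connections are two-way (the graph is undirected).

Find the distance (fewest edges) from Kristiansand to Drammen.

Distance 0: Kristiansand.
Distance 1: Ålesund, Hamar.
Distance 2: Bodø, Tromsø.
Distance 3: Bergen, Drammen, Molde, Oslo, Stavanger — contains Drammen.

3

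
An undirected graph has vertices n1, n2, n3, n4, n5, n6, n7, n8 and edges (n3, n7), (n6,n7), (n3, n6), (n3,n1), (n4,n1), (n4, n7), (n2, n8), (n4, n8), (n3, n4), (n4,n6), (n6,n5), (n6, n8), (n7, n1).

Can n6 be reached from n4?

Explore from n4.
Distance 1: reach n1, n3, n6, n7, n8.
Found n6.

Yes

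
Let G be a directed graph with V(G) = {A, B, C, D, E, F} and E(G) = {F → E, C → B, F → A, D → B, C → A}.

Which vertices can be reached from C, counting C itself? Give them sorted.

Start at C.
Its neighbours: A, B.
Nothing further is reachable.

A, B, C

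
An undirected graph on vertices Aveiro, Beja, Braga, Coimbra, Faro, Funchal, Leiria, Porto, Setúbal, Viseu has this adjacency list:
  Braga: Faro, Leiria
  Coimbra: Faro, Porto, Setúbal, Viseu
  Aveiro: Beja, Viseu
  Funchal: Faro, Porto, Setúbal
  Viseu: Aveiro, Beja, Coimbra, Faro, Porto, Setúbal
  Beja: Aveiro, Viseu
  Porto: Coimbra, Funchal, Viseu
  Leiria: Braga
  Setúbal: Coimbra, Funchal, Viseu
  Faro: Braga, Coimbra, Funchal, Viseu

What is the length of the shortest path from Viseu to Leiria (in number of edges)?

Distance 0: Viseu.
Distance 1: Aveiro, Beja, Coimbra, Faro, Porto, Setúbal.
Distance 2: Braga, Funchal.
Distance 3: Leiria — contains Leiria.

3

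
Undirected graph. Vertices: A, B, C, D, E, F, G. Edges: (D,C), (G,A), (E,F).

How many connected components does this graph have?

From A: component {A, G}.
From B: component {B}.
From C: component {C, D}.
From E: component {E, F}.
That's 4 components.

4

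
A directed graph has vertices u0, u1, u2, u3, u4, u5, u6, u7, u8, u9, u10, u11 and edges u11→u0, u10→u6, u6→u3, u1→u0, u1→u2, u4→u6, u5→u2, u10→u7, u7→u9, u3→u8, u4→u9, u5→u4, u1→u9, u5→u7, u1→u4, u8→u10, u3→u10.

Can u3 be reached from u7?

Explore from u7.
Distance 1: reach u9.
The search from u7 is exhausted; no directed path reaches u3.

No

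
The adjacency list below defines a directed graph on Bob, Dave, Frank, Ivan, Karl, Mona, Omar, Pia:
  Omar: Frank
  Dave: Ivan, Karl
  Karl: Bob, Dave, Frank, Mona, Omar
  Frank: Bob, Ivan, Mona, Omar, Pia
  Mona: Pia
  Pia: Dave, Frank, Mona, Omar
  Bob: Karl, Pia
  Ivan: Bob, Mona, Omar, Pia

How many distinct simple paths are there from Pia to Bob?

Pia→Dave→Ivan→Bob
Pia→Dave→Ivan→Omar→Frank→Bob
Pia→Dave→Karl→Bob
Pia→Dave→Karl→Frank→Bob
Pia→Dave→Karl→Frank→Ivan→Bob
Pia→Dave→Karl→Omar→Frank→Bob
Pia→Dave→Karl→Omar→Frank→Ivan→Bob
Pia→Frank→Bob
Pia→Frank→Ivan→Bob
Pia→Omar→Frank→Bob
Pia→Omar→Frank→Ivan→Bob

11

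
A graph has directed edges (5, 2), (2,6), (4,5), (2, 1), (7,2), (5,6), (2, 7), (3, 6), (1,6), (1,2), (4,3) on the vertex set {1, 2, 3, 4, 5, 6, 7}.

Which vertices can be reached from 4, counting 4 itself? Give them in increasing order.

Start at 4.
Its neighbours: 3, 5.
Then their neighbours: 2, 6.
Then next layer: 1, 7.
Every vertex is now reached.

1, 2, 3, 4, 5, 6, 7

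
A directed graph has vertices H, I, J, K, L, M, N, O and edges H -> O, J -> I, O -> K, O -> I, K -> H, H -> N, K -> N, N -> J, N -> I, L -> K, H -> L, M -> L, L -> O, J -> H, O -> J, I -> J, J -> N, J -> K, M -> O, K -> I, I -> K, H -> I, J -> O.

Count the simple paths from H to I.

H→I
H→L→K→I
H→L→K→N→I
H→L→K→N→J→I
H→L→K→N→J→O→I
H→L→O→I
H→L→O→J→I
H→L→O→J→K→I
... and 18 more.

26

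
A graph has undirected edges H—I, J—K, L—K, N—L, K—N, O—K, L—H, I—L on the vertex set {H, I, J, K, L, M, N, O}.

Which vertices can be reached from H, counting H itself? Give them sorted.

Start at H.
Its neighbours: I, L.
Then their neighbours: K, N.
Then next layer: J, O.
Nothing further is reachable.

H, I, J, K, L, N, O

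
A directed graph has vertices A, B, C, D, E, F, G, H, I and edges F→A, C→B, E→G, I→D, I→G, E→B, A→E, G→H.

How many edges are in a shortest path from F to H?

Distance 0: F.
Distance 1: A.
Distance 2: E.
Distance 3: B, G.
Distance 4: H — contains H.

4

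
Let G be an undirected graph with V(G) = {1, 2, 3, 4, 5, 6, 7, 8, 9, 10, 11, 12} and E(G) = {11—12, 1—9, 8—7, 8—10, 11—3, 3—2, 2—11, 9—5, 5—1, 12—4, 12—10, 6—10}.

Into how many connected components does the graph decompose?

From 1: component {1, 5, 9}.
From 2: component {2, 3, 4, 6, 7, 8, 10, 11, 12}.
That's 2 components.

2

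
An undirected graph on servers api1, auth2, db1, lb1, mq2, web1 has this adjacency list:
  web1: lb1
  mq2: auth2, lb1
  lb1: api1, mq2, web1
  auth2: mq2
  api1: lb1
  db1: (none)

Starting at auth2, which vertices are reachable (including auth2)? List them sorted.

api1, auth2, lb1, mq2, web1

Start at auth2.
Its neighbours: mq2.
Then their neighbours: lb1.
Then next layer: api1, web1.
Nothing further is reachable.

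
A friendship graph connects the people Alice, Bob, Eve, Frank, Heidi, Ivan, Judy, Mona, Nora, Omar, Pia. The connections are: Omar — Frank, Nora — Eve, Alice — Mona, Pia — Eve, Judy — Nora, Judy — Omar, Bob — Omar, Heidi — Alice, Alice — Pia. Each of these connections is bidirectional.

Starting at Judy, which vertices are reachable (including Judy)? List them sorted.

Alice, Bob, Eve, Frank, Heidi, Judy, Mona, Nora, Omar, Pia

Start at Judy.
Its neighbours: Nora, Omar.
Then their neighbours: Bob, Eve, Frank.
Then next layer: Pia.
Then next layer: Alice.
Then next layer: Heidi, Mona.
Nothing further is reachable.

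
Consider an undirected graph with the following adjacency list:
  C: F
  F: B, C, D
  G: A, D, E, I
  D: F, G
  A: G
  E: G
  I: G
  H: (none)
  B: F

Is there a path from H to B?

H has no edges, so nothing is reachable from it.

No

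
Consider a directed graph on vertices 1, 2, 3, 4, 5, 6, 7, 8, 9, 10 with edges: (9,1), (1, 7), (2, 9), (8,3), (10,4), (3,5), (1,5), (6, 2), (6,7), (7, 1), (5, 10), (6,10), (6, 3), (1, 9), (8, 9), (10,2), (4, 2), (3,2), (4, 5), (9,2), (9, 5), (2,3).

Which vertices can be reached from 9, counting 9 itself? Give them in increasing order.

1, 2, 3, 4, 5, 7, 9, 10

Start at 9.
Its neighbours: 1, 2, 5.
Then their neighbours: 3, 7, 10.
Then next layer: 4.
Nothing further is reachable.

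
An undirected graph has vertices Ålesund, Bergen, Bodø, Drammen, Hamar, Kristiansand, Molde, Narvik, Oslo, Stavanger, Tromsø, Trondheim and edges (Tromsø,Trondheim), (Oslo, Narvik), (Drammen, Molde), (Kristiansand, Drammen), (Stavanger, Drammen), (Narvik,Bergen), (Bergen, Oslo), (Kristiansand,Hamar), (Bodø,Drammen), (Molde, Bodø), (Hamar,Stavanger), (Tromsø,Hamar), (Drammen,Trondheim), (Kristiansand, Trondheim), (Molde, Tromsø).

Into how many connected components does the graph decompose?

3

From Ålesund: component {Ålesund}.
From Bergen: component {Bergen, Narvik, Oslo}.
From Bodø: component {Bodø, Drammen, Hamar, Kristiansand, Molde, Stavanger, Tromsø, Trondheim}.
That's 3 components.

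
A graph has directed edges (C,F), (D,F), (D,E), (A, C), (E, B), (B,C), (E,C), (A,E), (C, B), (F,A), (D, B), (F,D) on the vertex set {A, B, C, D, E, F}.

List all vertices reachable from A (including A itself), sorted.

A, B, C, D, E, F

Start at A.
Its neighbours: C, E.
Then their neighbours: B, F.
Then next layer: D.
Every vertex is now reached.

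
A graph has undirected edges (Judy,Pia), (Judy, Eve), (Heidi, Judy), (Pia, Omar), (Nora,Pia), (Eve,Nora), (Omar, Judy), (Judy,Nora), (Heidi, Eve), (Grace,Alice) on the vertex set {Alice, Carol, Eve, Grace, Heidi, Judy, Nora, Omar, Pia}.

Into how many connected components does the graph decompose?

From Alice: component {Alice, Grace}.
From Carol: component {Carol}.
From Eve: component {Eve, Heidi, Judy, Nora, Omar, Pia}.
That's 3 components.

3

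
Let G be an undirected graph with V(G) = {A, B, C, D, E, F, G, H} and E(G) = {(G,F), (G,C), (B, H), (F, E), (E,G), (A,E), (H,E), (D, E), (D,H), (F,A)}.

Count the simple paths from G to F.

3

G–E–A–F
G–E–F
G–F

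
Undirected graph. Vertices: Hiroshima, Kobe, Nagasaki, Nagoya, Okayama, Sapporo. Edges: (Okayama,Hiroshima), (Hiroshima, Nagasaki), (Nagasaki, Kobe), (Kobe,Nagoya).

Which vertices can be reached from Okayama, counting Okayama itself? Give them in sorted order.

Start at Okayama.
Its neighbours: Hiroshima.
Then their neighbours: Nagasaki.
Then next layer: Kobe.
Then next layer: Nagoya.
Nothing further is reachable.

Hiroshima, Kobe, Nagasaki, Nagoya, Okayama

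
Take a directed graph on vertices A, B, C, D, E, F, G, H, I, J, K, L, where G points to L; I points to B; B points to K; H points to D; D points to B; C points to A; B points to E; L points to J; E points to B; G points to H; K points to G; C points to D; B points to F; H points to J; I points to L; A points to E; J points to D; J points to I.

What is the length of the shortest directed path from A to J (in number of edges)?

6

Distance 0: A.
Distance 1: E.
Distance 2: B.
Distance 3: F, K.
Distance 4: G.
Distance 5: H, L.
Distance 6: D, J — contains J.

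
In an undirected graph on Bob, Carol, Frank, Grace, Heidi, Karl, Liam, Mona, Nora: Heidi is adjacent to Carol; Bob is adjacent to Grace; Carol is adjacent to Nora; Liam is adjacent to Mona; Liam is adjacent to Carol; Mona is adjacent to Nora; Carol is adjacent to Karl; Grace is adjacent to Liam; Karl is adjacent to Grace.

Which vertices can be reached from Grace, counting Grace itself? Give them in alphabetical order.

Bob, Carol, Grace, Heidi, Karl, Liam, Mona, Nora

Start at Grace.
Its neighbours: Bob, Karl, Liam.
Then their neighbours: Carol, Mona.
Then next layer: Heidi, Nora.
Nothing further is reachable.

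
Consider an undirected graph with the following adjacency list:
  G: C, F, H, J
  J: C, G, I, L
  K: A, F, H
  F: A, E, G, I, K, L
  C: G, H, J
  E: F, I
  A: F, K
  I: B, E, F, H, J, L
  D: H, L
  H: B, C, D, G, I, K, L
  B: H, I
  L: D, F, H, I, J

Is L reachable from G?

Yes

Explore from G.
Distance 1: reach C, F, H, J.
Distance 2: reach A, B, D, E, I, K, L.
Found L.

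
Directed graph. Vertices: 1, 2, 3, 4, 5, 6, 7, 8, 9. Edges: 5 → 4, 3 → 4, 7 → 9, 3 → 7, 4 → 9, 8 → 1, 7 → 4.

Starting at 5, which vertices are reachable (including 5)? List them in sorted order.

Start at 5.
Its neighbours: 4.
Then their neighbours: 9.
Nothing further is reachable.

4, 5, 9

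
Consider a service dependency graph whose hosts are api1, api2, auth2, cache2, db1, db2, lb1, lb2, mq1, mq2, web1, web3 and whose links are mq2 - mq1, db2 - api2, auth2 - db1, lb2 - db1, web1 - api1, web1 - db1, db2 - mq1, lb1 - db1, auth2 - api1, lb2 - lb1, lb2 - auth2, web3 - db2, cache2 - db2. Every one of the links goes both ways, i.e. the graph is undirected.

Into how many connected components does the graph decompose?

2

From api1: component {api1, auth2, db1, lb1, lb2, web1}.
From api2: component {api2, cache2, db2, mq1, mq2, web3}.
That's 2 components.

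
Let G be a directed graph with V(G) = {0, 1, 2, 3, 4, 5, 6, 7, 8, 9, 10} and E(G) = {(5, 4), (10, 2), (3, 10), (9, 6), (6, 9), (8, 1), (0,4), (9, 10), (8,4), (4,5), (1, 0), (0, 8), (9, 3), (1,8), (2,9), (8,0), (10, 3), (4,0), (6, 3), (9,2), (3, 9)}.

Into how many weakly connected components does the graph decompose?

3

From 0: component {0, 1, 4, 5, 8}.
From 2: component {2, 3, 6, 9, 10}.
From 7: component {7}.
That's 3 components.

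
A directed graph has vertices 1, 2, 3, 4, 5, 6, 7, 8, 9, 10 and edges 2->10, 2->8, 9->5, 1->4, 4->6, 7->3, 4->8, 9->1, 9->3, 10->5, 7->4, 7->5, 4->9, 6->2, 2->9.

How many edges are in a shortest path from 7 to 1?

Distance 0: 7.
Distance 1: 3, 4, 5.
Distance 2: 6, 8, 9.
Distance 3: 1, 2 — contains 1.

3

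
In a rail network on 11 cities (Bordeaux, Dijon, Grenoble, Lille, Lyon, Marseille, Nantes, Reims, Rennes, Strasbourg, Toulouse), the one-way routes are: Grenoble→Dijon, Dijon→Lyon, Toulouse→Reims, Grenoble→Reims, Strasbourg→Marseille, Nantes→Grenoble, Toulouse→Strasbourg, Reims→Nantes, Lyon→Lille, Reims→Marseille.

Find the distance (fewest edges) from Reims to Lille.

Distance 0: Reims.
Distance 1: Marseille, Nantes.
Distance 2: Grenoble.
Distance 3: Dijon.
Distance 4: Lyon.
Distance 5: Lille — contains Lille.

5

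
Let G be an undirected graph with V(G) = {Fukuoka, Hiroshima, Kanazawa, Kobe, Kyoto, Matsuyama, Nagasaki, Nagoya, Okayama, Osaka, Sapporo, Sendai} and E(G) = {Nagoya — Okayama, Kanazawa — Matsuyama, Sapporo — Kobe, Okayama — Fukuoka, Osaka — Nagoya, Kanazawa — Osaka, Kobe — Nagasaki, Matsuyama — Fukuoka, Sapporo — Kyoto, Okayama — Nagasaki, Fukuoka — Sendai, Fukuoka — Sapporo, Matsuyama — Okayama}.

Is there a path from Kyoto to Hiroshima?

No

Explore from Kyoto.
Distance 1: reach Sapporo.
Distance 2: reach Fukuoka, Kobe.
Distance 3: reach Matsuyama, Nagasaki, Okayama, Sendai.
Distance 4: reach Kanazawa, Nagoya.
Distance 5: reach Osaka.
The search is exhausted without reaching Hiroshima; it lies in a different component.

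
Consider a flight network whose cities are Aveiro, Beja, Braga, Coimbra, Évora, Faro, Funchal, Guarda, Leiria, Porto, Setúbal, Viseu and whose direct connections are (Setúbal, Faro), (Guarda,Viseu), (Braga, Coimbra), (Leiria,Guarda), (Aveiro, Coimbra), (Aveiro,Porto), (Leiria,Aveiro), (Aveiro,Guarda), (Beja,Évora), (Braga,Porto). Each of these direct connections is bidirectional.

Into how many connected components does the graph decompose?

4

From Aveiro: component {Aveiro, Braga, Coimbra, Guarda, Leiria, Porto, Viseu}.
From Beja: component {Beja, Évora}.
From Faro: component {Faro, Setúbal}.
From Funchal: component {Funchal}.
That's 4 components.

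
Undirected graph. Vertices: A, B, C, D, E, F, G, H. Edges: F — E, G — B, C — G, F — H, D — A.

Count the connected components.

From A: component {A, D}.
From B: component {B, C, G}.
From E: component {E, F, H}.
That's 3 components.

3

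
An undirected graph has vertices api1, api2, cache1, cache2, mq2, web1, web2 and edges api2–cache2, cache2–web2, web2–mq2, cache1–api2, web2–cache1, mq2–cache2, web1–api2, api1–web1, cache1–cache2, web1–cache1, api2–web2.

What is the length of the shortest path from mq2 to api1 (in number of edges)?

Distance 0: mq2.
Distance 1: cache2, web2.
Distance 2: api2, cache1.
Distance 3: web1.
Distance 4: api1 — contains api1.

4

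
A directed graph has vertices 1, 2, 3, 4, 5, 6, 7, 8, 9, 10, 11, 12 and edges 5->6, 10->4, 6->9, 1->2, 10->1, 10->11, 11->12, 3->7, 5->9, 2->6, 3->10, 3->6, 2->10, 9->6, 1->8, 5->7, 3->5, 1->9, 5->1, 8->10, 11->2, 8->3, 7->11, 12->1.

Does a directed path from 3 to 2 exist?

Explore from 3.
Distance 1: reach 5, 6, 7, 10.
Distance 2: reach 1, 4, 9, 11.
Distance 3: reach 2, 8, 12.
Found 2.

Yes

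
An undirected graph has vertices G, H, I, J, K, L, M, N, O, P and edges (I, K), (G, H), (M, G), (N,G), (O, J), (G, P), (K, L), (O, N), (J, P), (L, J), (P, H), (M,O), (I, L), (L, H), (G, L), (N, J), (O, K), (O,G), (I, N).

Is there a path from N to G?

Explore from N.
Distance 1: reach G, I, J, O.
Found G.

Yes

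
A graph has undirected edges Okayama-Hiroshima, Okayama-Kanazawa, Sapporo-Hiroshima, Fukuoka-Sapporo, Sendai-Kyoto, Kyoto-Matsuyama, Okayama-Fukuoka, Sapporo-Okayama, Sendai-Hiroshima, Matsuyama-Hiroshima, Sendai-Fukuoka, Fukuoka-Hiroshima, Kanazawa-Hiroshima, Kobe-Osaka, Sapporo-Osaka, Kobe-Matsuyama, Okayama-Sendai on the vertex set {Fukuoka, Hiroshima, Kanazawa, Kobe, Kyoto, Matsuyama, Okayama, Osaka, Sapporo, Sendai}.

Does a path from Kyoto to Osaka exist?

Explore from Kyoto.
Distance 1: reach Matsuyama, Sendai.
Distance 2: reach Fukuoka, Hiroshima, Kobe, Okayama.
Distance 3: reach Kanazawa, Osaka, Sapporo.
Found Osaka.

Yes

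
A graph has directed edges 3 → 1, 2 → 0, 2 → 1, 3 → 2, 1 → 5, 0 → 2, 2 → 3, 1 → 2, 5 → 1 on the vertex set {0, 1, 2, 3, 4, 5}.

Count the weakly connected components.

2

From 0: component {0, 1, 2, 3, 5}.
From 4: component {4}.
That's 2 components.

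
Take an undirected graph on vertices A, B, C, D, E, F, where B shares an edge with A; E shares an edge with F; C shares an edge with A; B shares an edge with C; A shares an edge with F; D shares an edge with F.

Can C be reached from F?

Explore from F.
Distance 1: reach A, D, E.
Distance 2: reach B, C.
Found C.

Yes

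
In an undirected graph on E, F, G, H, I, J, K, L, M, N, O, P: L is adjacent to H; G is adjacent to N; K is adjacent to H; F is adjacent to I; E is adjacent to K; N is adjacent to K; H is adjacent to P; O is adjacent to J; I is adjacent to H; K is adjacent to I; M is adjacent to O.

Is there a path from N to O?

No

Explore from N.
Distance 1: reach G, K.
Distance 2: reach E, H, I.
Distance 3: reach F, L, P.
The search is exhausted without reaching O; it lies in a different component.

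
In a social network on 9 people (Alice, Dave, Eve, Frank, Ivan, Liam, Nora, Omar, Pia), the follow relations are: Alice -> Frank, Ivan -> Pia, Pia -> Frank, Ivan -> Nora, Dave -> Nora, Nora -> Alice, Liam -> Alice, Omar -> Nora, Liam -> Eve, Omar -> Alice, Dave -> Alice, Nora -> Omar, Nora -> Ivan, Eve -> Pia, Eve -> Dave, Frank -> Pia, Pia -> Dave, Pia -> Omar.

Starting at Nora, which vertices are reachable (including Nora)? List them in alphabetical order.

Start at Nora.
Its neighbours: Alice, Ivan, Omar.
Then their neighbours: Frank, Pia.
Then next layer: Dave.
Nothing further is reachable.

Alice, Dave, Frank, Ivan, Nora, Omar, Pia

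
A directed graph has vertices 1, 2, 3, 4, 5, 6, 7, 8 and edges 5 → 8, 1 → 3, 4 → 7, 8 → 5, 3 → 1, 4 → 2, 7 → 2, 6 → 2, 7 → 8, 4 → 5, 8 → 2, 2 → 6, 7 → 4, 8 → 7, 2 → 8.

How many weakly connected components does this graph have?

From 1: component {1, 3}.
From 2: component {2, 4, 5, 6, 7, 8}.
That's 2 components.

2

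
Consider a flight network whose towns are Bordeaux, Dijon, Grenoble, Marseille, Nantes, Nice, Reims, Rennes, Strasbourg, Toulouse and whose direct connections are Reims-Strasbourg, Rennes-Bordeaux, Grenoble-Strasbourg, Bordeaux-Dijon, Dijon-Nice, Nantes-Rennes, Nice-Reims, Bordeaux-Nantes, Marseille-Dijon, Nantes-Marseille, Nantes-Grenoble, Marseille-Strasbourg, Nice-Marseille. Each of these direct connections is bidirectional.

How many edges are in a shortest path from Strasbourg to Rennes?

3

Distance 0: Strasbourg.
Distance 1: Grenoble, Marseille, Reims.
Distance 2: Dijon, Nantes, Nice.
Distance 3: Bordeaux, Rennes — contains Rennes.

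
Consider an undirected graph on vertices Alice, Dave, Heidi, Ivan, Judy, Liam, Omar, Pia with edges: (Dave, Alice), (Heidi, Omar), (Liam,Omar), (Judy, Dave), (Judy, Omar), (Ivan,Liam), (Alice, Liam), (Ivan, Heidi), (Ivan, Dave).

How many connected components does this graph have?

From Alice: component {Alice, Dave, Heidi, Ivan, Judy, Liam, Omar}.
From Pia: component {Pia}.
That's 2 components.

2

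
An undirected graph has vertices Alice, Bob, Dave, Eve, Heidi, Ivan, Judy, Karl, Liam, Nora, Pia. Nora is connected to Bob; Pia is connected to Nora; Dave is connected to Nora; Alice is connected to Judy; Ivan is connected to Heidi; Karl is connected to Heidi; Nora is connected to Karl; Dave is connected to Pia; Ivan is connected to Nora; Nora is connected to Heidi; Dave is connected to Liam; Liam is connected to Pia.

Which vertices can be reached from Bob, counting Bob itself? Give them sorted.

Start at Bob.
Its neighbours: Nora.
Then their neighbours: Dave, Heidi, Ivan, Karl, Pia.
Then next layer: Liam.
Nothing further is reachable.

Bob, Dave, Heidi, Ivan, Karl, Liam, Nora, Pia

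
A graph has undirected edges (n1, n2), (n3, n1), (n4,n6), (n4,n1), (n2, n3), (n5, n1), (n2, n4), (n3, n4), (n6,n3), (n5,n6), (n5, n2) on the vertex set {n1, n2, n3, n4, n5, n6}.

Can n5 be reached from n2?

Yes

Explore from n2.
Distance 1: reach n1, n3, n4, n5.
Found n5.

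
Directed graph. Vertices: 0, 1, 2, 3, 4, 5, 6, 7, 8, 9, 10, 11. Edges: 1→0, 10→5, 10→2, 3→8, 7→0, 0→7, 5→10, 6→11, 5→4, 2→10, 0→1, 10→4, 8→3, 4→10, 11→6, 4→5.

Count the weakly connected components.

5

From 0: component {0, 1, 7}.
From 2: component {2, 4, 5, 10}.
From 3: component {3, 8}.
From 6: component {6, 11}.
From 9: component {9}.
That's 5 components.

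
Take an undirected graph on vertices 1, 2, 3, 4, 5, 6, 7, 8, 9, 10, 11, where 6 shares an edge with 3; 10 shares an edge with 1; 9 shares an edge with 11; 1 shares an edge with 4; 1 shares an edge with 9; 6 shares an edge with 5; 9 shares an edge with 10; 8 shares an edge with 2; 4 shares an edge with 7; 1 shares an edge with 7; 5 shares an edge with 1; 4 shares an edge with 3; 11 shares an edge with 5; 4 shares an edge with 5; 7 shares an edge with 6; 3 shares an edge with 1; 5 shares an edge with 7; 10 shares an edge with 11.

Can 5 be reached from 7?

Explore from 7.
Distance 1: reach 1, 4, 5, 6.
Found 5.

Yes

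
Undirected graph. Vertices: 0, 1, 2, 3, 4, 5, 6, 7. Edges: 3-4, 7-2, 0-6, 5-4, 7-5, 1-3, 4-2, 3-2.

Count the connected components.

From 0: component {0, 6}.
From 1: component {1, 2, 3, 4, 5, 7}.
That's 2 components.

2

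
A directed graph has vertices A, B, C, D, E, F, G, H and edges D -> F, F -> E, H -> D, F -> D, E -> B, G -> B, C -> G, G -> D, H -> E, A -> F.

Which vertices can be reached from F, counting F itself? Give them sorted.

B, D, E, F

Start at F.
Its neighbours: D, E.
Then their neighbours: B.
Nothing further is reachable.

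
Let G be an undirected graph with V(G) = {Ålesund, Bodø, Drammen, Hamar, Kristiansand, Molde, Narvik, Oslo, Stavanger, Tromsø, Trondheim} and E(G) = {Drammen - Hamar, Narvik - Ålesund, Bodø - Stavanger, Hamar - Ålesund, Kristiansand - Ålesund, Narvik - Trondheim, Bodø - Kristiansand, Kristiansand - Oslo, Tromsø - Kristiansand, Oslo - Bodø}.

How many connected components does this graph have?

From Ålesund: component {Ålesund, Bodø, Drammen, Hamar, Kristiansand, Narvik, Oslo, Stavanger, Tromsø, Trondheim}.
From Molde: component {Molde}.
That's 2 components.

2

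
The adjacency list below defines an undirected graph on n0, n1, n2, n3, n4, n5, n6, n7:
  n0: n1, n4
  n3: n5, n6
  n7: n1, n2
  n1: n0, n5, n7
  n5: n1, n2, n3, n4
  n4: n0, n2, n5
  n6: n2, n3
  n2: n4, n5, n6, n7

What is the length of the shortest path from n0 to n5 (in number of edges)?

2

Distance 0: n0.
Distance 1: n1, n4.
Distance 2: n2, n5, n7 — contains n5.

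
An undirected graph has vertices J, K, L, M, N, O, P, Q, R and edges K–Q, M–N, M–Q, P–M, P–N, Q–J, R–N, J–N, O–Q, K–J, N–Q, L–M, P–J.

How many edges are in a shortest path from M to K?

Distance 0: M.
Distance 1: L, N, P, Q.
Distance 2: J, K, O, R — contains K.

2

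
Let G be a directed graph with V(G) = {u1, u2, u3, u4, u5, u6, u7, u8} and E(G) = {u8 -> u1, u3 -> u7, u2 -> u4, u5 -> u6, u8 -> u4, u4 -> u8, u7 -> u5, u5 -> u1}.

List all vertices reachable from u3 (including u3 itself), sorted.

u1, u3, u5, u6, u7

Start at u3.
Its neighbours: u7.
Then their neighbours: u5.
Then next layer: u1, u6.
Nothing further is reachable.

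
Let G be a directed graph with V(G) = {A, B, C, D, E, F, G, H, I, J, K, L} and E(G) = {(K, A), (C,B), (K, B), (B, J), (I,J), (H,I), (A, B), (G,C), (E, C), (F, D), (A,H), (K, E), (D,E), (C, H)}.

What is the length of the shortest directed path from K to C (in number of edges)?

2

Distance 0: K.
Distance 1: A, B, E.
Distance 2: C, H, J — contains C.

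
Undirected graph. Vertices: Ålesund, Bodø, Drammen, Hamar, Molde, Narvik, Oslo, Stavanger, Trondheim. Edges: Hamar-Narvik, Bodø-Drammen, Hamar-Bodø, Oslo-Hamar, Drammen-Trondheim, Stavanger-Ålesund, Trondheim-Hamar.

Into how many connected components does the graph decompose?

From Ålesund: component {Ålesund, Stavanger}.
From Bodø: component {Bodø, Drammen, Hamar, Narvik, Oslo, Trondheim}.
From Molde: component {Molde}.
That's 3 components.

3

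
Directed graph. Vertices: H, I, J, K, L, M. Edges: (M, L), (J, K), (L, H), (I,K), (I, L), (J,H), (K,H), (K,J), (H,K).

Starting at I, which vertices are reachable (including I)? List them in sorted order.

Start at I.
Its neighbours: K, L.
Then their neighbours: H, J.
Nothing further is reachable.

H, I, J, K, L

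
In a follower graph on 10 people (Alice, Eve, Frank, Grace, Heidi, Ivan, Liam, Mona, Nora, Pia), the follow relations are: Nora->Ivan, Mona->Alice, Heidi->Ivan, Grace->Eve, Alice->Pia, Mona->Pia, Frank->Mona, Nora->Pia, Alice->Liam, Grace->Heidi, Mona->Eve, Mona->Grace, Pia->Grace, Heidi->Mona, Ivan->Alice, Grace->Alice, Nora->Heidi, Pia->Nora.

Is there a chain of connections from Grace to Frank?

Explore from Grace.
Distance 1: reach Alice, Eve, Heidi.
Distance 2: reach Ivan, Liam, Mona, Pia.
Distance 3: reach Nora.
The search from Grace is exhausted; no directed path reaches Frank.

No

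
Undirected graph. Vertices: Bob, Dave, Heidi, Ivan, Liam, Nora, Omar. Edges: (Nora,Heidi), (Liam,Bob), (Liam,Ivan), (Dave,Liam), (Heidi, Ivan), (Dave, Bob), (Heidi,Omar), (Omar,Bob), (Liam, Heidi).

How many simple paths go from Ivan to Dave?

Ivan–Heidi–Liam–Bob–Dave
Ivan–Heidi–Liam–Dave
Ivan–Heidi–Omar–Bob–Dave
Ivan–Heidi–Omar–Bob–Liam–Dave
Ivan–Liam–Bob–Dave
Ivan–Liam–Dave
Ivan–Liam–Heidi–Omar–Bob–Dave

7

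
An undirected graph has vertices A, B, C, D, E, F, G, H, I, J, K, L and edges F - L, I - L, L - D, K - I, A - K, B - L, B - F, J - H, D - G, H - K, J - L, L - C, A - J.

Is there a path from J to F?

Explore from J.
Distance 1: reach A, H, L.
Distance 2: reach B, C, D, F, I, K.
Found F.

Yes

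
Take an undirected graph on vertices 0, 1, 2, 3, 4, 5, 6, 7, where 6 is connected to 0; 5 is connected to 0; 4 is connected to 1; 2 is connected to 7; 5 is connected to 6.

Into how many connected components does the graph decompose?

4

From 0: component {0, 5, 6}.
From 1: component {1, 4}.
From 2: component {2, 7}.
From 3: component {3}.
That's 4 components.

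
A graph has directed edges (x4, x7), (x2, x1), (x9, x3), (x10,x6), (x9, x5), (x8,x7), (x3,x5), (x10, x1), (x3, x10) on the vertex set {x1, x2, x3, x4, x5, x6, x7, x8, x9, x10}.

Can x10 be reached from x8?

No

Explore from x8.
Distance 1: reach x7.
The search from x8 is exhausted; no directed path reaches x10.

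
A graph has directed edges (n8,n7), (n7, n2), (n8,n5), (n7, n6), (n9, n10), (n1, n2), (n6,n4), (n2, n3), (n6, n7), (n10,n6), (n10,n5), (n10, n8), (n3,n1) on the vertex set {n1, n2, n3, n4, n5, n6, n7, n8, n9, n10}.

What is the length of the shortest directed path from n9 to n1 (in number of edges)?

Distance 0: n9.
Distance 1: n10.
Distance 2: n5, n6, n8.
Distance 3: n4, n7.
Distance 4: n2.
Distance 5: n3.
Distance 6: n1 — contains n1.

6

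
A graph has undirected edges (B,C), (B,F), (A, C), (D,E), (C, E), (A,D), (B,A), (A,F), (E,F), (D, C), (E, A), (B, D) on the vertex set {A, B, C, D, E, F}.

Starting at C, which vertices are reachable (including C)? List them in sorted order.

A, B, C, D, E, F

Start at C.
Its neighbours: A, B, D, E.
Then their neighbours: F.
Every vertex is now reached.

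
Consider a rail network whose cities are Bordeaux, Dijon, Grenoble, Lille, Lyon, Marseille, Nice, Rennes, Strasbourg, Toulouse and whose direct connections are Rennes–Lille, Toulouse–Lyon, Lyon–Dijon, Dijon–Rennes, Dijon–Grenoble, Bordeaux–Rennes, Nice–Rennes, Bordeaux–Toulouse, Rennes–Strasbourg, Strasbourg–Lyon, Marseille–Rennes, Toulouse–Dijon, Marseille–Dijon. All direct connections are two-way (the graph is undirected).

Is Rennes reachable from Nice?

Explore from Nice.
Distance 1: reach Rennes.
Found Rennes.

Yes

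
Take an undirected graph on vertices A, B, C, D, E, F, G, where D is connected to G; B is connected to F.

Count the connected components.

From A: component {A}.
From B: component {B, F}.
From C: component {C}.
From D: component {D, G}.
From E: component {E}.
That's 5 components.

5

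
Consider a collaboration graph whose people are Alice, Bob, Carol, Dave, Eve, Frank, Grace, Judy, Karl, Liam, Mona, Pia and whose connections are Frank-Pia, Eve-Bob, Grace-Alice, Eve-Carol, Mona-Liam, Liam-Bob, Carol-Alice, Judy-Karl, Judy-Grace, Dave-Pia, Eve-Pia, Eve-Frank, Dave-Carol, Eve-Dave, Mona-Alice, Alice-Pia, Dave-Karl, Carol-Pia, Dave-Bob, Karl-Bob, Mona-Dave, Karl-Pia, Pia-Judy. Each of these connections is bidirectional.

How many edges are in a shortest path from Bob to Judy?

2

Distance 0: Bob.
Distance 1: Dave, Eve, Karl, Liam.
Distance 2: Carol, Frank, Judy, Mona, Pia — contains Judy.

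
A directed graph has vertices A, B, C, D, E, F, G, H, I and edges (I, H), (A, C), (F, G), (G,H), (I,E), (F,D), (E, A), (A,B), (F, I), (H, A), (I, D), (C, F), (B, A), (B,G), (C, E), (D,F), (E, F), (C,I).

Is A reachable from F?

Yes

Explore from F.
Distance 1: reach D, G, I.
Distance 2: reach E, H.
Distance 3: reach A.
Found A.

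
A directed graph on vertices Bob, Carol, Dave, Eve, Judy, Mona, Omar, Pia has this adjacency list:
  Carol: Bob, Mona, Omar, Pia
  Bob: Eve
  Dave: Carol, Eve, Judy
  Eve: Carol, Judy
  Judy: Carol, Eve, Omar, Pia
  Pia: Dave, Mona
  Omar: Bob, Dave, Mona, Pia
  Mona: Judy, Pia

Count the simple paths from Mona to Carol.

Mona→Judy→Carol
Mona→Judy→Eve→Carol
Mona→Judy→Omar→Bob→Eve→Carol
Mona→Judy→Omar→Dave→Carol
Mona→Judy→Omar→Dave→Eve→Carol
Mona→Judy→Omar→Pia→Dave→Carol
Mona→Judy→Omar→Pia→Dave→Eve→Carol
Mona→Judy→Pia→Dave→Carol
Mona→Judy→Pia→Dave→Eve→Carol
Mona→Pia→Dave→Carol
Mona→Pia→Dave→Eve→Carol
Mona→Pia→Dave→Eve→Judy→Carol
Mona→Pia→Dave→Judy→Carol
Mona→Pia→Dave→Judy→Eve→Carol
Mona→Pia→Dave→Judy→Omar→Bob→Eve→Carol

15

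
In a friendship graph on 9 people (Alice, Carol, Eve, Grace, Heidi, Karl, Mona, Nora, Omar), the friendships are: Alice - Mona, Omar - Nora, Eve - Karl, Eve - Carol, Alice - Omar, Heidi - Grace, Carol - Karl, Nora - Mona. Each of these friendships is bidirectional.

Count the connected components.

3

From Alice: component {Alice, Mona, Nora, Omar}.
From Carol: component {Carol, Eve, Karl}.
From Grace: component {Grace, Heidi}.
That's 3 components.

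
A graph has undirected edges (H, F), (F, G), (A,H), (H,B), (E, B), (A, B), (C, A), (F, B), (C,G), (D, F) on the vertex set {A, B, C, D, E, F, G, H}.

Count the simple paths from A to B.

A–B
A–C–G–F–B
A–C–G–F–H–B
A–H–B
A–H–F–B

5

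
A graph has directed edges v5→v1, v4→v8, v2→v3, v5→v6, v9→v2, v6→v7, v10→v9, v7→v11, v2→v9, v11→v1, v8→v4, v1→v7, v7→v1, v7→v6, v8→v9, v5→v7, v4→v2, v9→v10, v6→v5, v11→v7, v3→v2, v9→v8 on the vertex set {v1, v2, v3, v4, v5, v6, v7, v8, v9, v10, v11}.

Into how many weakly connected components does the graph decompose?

From v1: component {v1, v5, v6, v7, v11}.
From v2: component {v2, v3, v4, v8, v9, v10}.
That's 2 components.

2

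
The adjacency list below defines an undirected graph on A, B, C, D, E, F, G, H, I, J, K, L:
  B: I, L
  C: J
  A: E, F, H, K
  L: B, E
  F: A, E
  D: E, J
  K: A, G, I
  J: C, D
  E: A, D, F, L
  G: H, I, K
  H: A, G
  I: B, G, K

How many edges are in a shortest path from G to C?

6

Distance 0: G.
Distance 1: H, I, K.
Distance 2: A, B.
Distance 3: E, F, L.
Distance 4: D.
Distance 5: J.
Distance 6: C — contains C.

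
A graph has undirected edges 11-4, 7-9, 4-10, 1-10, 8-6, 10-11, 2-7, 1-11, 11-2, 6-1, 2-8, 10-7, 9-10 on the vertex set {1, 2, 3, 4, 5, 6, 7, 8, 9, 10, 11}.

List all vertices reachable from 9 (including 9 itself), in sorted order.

Start at 9.
Its neighbours: 7, 10.
Then their neighbours: 1, 2, 4, 11.
Then next layer: 6, 8.
Nothing further is reachable.

1, 2, 4, 6, 7, 8, 9, 10, 11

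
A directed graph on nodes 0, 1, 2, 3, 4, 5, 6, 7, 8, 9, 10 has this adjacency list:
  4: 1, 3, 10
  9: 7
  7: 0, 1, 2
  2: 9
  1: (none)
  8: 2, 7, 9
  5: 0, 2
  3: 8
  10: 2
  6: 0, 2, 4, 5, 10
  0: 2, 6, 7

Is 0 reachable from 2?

Yes

Explore from 2.
Distance 1: reach 9.
Distance 2: reach 7.
Distance 3: reach 0, 1.
Found 0.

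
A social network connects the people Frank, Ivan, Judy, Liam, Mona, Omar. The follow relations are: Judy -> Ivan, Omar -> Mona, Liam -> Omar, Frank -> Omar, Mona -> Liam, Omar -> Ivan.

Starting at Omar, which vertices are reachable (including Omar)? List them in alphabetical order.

Start at Omar.
Its neighbours: Ivan, Mona.
Then their neighbours: Liam.
Nothing further is reachable.

Ivan, Liam, Mona, Omar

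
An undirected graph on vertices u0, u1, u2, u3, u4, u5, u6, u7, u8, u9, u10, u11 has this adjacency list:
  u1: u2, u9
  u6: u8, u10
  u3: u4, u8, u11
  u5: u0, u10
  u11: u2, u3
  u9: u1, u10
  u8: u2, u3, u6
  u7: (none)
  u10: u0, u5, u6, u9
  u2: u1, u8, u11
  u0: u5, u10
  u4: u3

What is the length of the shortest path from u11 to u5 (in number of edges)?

Distance 0: u11.
Distance 1: u2, u3.
Distance 2: u1, u4, u8.
Distance 3: u6, u9.
Distance 4: u10.
Distance 5: u0, u5 — contains u5.

5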